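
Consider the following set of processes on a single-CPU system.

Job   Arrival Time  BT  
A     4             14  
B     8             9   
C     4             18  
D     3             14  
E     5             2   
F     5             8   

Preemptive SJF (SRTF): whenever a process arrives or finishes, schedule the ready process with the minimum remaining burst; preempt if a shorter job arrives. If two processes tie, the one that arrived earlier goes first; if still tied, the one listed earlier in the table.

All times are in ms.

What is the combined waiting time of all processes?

106

Timeline: | idle 0-3 | D 3-5 | E 5-7 | F 7-15 | B 15-24 | D 24-36 | A 36-50 | C 50-68 |
Completion: A=50  B=24  C=68  D=36  E=7  F=15
Waiting = turnaround − burst: A=32, B=7, C=46, D=19, E=0, F=2
Total waiting = 32 + 7 + 46 + 19 + 0 + 2 = 106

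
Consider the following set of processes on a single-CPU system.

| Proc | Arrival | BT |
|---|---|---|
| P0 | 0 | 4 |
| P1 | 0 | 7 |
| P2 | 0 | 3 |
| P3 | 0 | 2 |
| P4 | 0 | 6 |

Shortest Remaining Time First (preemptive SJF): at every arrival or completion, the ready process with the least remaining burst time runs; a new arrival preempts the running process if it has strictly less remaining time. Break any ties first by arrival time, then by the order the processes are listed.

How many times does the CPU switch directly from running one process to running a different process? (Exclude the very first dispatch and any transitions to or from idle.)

Schedule: | P3 0-2 | P2 2-5 | P0 5-9 | P4 9-15 | P1 15-22 |
Completion: P0=9  P1=22  P2=5  P3=2  P4=15

4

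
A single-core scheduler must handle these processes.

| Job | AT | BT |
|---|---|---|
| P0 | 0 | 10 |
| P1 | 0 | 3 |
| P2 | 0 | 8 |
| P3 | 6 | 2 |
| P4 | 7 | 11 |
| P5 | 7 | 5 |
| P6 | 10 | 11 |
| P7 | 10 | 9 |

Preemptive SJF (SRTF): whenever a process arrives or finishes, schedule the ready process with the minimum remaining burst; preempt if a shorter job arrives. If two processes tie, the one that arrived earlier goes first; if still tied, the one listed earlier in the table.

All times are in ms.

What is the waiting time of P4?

30

Timeline: | P1 0-3 | P2 3-6 | P3 6-8 | P2 8-13 | P5 13-18 | P7 18-27 | P0 27-37 | P4 37-48 | P6 48-59 |
Completion: P0=37  P1=3  P2=13  P3=8  P4=48  P5=18  P6=59  P7=27
Turnaround (C−A): P0=37  P1=3  P2=13  P3=2  P4=41  P5=11  P6=49  P7=17
Waiting(P4) = turnaround − burst = 41 − 11 = 30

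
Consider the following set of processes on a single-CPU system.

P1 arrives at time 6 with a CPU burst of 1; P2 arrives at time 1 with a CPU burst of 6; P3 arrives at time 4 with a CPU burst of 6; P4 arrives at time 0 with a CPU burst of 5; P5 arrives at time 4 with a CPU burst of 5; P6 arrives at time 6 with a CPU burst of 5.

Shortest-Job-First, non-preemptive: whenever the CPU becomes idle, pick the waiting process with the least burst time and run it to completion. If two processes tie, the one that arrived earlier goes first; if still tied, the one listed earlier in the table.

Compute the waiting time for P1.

4

Timeline: | P4 0-5 | P5 5-10 | P1 10-11 | P6 11-16 | P2 16-22 | P3 22-28 |
Completion: P1=11  P2=22  P3=28  P4=5  P5=10  P6=16
Waiting(P1) = turnaround − burst = 5 − 1 = 4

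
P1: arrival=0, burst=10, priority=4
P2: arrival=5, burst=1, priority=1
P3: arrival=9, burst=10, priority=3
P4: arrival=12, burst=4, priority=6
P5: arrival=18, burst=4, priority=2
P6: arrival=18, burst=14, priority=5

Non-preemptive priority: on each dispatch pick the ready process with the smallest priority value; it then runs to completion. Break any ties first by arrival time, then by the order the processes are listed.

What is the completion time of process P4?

Timeline: | P1 0-10 | P2 10-11 | P3 11-21 | P5 21-25 | P6 25-39 | P4 39-43 |
Completion: P1=10  P2=11  P3=21  P4=43  P5=25  P6=39

43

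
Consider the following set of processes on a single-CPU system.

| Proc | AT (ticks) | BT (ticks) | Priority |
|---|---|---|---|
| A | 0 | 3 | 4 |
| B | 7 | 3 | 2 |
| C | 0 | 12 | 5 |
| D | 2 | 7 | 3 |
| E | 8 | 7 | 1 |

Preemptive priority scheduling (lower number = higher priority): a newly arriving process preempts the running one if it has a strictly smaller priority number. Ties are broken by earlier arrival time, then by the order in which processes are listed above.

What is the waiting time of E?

0

Schedule: | A 0-2 | D 2-7 | B 7-8 | E 8-15 | B 15-17 | D 17-19 | A 19-20 | C 20-32 |
Completion: A=20  B=17  C=32  D=19  E=15
Turnaround (C−A): A=20  B=10  C=32  D=17  E=7
Waiting(E) = turnaround − burst = 7 − 7 = 0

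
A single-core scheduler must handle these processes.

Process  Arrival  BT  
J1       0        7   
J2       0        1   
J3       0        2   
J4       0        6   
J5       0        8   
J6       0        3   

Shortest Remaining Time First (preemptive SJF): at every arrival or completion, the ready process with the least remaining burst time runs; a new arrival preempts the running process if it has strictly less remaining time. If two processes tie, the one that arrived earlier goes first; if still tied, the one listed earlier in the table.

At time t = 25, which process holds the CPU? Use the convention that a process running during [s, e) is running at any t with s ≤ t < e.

Schedule: | J2 0-1 | J3 1-3 | J6 3-6 | J4 6-12 | J1 12-19 | J5 19-27 |
Completion: J1=19  J2=1  J3=3  J4=12  J5=27  J6=6
Turnaround (C−A): J1=19  J2=1  J3=3  J4=12  J5=27  J6=6

J5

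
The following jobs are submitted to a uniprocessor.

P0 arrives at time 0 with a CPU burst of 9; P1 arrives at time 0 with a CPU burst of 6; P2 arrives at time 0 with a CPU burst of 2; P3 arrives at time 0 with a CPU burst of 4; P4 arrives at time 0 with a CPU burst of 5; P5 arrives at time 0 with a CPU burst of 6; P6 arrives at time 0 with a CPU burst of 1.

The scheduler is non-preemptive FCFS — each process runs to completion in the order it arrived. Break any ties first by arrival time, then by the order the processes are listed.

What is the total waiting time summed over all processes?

120

Gantt: | P0 0-9 | P1 9-15 | P2 15-17 | P3 17-21 | P4 21-26 | P5 26-32 | P6 32-33 |
Completion: P0=9  P1=15  P2=17  P3=21  P4=26  P5=32  P6=33
Turnaround (C−A): P0=9  P1=15  P2=17  P3=21  P4=26  P5=32  P6=33
Waiting = turnaround − burst: P0=0, P1=9, P2=15, P3=17, P4=21, P5=26, P6=32
Total waiting = 0 + 9 + 15 + 17 + 21 + 26 + 32 = 120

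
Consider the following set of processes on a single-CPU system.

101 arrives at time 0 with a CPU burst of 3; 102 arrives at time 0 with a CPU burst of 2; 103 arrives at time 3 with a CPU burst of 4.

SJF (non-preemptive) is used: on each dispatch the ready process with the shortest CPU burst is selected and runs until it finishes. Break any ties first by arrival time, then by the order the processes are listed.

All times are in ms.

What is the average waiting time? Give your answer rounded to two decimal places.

1.33

Gantt: | 102 0-2 | 101 2-5 | 103 5-9 |
Completion: 101=5  102=2  103=9
Turnaround (C−A): 101=5  102=2  103=6
Waiting times: 101=2, 102=0, 103=2
Average waiting = (2+0+2) / 3 = 4/3 = 1.33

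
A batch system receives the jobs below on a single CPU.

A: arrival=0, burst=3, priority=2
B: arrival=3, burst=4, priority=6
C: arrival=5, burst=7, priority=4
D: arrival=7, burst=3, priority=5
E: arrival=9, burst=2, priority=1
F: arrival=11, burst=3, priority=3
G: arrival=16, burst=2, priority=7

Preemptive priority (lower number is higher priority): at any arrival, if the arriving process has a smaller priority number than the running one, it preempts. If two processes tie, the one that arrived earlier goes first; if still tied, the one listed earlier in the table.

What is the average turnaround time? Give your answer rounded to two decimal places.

8.57

Gantt: | A 0-3 | B 3-5 | C 5-9 | E 9-11 | F 11-14 | C 14-17 | D 17-20 | B 20-22 | G 22-24 |
Completion: A=3  B=22  C=17  D=20  E=11  F=14  G=24
Turnaround (C−A): A=3  B=19  C=12  D=13  E=2  F=3  G=8
Turnaround times: A=3, B=19, C=12, D=13, E=2, F=3, G=8
Average turnaround = (3+19+12+13+2+3+8) / 7 = 60/7 = 8.57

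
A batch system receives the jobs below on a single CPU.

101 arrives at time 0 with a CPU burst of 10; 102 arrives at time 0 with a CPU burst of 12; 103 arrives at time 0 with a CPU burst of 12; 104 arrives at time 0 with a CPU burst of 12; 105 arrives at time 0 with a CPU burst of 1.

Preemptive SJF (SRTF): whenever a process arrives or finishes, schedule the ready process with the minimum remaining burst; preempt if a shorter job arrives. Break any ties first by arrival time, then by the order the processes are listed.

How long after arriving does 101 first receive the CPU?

1

Schedule: | 105 0-1 | 101 1-11 | 102 11-23 | 103 23-35 | 104 35-47 |
Completion: 101=11  102=23  103=35  104=47  105=1
Turnaround (C−A): 101=11  102=23  103=35  104=47  105=1
Response(101) = first start − arrival = 1 − 0 = 1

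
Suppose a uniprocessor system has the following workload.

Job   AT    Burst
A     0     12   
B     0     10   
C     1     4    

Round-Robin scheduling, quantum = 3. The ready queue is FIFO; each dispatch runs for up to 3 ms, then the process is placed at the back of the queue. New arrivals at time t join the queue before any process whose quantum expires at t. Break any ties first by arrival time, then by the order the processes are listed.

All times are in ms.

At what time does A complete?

Timeline: | A 0-3 | B 3-6 | C 6-9 | A 9-12 | B 12-15 | C 15-16 | A 16-19 | B 19-22 | A 22-25 | B 25-26 |
Completion: A=25  B=26  C=16

25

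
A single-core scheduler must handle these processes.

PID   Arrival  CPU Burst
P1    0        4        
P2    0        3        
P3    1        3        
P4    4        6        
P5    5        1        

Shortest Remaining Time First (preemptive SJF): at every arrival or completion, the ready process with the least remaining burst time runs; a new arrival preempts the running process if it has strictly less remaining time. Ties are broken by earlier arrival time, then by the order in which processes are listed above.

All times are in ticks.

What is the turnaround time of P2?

Schedule: | P2 0-3 | P3 3-6 | P5 6-7 | P1 7-11 | P4 11-17 |
Completion: P1=11  P2=3  P3=6  P4=17  P5=7
Turnaround(P2) = completion − arrival = 3 − 0 = 3

3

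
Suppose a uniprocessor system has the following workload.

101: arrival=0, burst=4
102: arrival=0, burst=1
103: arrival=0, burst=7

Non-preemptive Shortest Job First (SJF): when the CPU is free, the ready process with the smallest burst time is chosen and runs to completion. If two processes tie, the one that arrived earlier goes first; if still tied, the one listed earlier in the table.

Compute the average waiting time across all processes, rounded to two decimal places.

Gantt: | 102 0-1 | 101 1-5 | 103 5-12 |
Completion: 101=5  102=1  103=12
Turnaround (C−A): 101=5  102=1  103=12
Waiting times: 101=1, 102=0, 103=5
Average waiting = (1+0+5) / 3 = 6/3 = 2.00

2.00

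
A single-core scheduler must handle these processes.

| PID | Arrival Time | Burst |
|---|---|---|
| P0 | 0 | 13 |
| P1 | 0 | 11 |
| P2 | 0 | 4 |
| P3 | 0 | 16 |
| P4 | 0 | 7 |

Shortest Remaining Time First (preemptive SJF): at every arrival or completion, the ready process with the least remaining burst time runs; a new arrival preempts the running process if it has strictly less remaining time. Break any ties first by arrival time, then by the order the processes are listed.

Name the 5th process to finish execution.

Timeline: | P2 0-4 | P4 4-11 | P1 11-22 | P0 22-35 | P3 35-51 |
Completion: P0=35  P1=22  P2=4  P3=51  P4=11
Turnaround (C−A): P0=35  P1=22  P2=4  P3=51  P4=11
Finish order: P2 → P4 → P1 → P0 → P3

P3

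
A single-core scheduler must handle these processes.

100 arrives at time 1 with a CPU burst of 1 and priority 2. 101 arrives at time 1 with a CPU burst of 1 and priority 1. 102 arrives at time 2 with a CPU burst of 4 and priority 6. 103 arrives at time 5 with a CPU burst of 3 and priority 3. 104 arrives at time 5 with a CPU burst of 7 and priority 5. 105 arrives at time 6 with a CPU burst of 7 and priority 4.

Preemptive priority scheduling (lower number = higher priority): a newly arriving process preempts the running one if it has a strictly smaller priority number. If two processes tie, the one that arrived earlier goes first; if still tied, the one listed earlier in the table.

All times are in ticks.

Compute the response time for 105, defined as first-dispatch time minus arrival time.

Schedule: | idle 0-1 | 101 1-2 | 100 2-3 | 102 3-5 | 103 5-8 | 105 8-15 | 104 15-22 | 102 22-24 |
Completion: 100=3  101=2  102=24  103=8  104=22  105=15
Turnaround (C−A): 100=2  101=1  102=22  103=3  104=17  105=9
Response(105) = first start − arrival = 8 − 6 = 2

2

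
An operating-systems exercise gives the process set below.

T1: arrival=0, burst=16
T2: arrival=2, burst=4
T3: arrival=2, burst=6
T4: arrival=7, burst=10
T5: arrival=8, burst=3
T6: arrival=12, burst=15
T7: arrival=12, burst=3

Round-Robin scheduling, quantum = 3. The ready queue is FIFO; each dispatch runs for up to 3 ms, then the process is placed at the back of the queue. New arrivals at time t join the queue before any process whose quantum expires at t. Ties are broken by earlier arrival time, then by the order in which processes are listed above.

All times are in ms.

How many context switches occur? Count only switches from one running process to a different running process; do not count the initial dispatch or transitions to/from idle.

20

Timeline: | T1 0-3 | T2 3-6 | T3 6-9 | T1 9-12 | T2 12-13 | T4 13-16 | T5 16-19 | T3 19-22 | T6 22-25 | T7 25-28 | T1 28-31 | T4 31-34 | T6 34-37 | T1 37-40 | T4 40-43 | T6 43-46 | T1 46-49 | T4 49-50 | T6 50-53 | T1 53-54 | T6 54-57 |
Completion: T1=54  T2=13  T3=22  T4=50  T5=19  T6=57  T7=28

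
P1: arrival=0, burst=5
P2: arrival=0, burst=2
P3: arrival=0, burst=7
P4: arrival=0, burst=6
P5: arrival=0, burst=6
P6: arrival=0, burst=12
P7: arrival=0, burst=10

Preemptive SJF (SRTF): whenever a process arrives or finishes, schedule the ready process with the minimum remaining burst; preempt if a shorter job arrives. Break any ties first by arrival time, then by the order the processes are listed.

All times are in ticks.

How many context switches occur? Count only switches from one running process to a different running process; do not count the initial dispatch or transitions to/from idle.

Timeline: | P2 0-2 | P1 2-7 | P4 7-13 | P5 13-19 | P3 19-26 | P7 26-36 | P6 36-48 |
Completion: P1=7  P2=2  P3=26  P4=13  P5=19  P6=48  P7=36
Turnaround (C−A): P1=7  P2=2  P3=26  P4=13  P5=19  P6=48  P7=36

6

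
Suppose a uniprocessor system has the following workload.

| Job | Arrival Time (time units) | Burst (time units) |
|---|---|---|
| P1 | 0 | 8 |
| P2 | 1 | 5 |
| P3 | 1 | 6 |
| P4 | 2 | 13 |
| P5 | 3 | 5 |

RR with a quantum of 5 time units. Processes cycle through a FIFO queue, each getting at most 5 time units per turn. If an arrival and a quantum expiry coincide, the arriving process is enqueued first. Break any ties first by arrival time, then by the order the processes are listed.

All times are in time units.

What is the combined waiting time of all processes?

Schedule: | P1 0-5 | P2 5-10 | P3 10-15 | P4 15-20 | P5 20-25 | P1 25-28 | P3 28-29 | P4 29-37 |
Completion: P1=28  P2=10  P3=29  P4=37  P5=25
Turnaround (C−A): P1=28  P2=9  P3=28  P4=35  P5=22
Waiting = turnaround − burst: P1=20, P2=4, P3=22, P4=22, P5=17
Total waiting = 20 + 4 + 22 + 22 + 17 = 85

85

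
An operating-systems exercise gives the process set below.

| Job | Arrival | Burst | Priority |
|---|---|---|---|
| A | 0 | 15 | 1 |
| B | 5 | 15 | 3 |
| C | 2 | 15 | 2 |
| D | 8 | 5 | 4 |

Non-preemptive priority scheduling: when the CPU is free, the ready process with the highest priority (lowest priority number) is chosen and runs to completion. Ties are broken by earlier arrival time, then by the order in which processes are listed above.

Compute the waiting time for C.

13

Schedule: | A 0-15 | C 15-30 | B 30-45 | D 45-50 |
Completion: A=15  B=45  C=30  D=50
Waiting(C) = turnaround − burst = 28 − 15 = 13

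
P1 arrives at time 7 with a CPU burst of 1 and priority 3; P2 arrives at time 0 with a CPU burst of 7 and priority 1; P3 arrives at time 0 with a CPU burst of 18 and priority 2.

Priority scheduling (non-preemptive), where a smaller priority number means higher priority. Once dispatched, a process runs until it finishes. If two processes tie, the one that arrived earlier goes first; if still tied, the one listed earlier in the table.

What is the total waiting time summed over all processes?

Schedule: | P2 0-7 | P3 7-25 | P1 25-26 |
Completion: P1=26  P2=7  P3=25
Turnaround (C−A): P1=19  P2=7  P3=25
Waiting = turnaround − burst: P1=18, P2=0, P3=7
Total waiting = 18 + 0 + 7 = 25

25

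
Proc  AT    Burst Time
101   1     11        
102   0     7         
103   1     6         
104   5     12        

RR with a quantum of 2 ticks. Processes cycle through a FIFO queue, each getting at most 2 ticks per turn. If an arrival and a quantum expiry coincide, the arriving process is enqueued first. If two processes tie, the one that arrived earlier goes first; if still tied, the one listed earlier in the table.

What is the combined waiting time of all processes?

70

Schedule: | 102 0-2 | 101 2-4 | 103 4-6 | 102 6-8 | 101 8-10 | 104 10-12 | 103 12-14 | 102 14-16 | 101 16-18 | 104 18-20 | 103 20-22 | 102 22-23 | 101 23-25 | 104 25-27 | 101 27-29 | 104 29-31 | 101 31-32 | 104 32-36 |
Completion: 101=32  102=23  103=22  104=36
Turnaround (C−A): 101=31  102=23  103=21  104=31
Waiting = turnaround − burst: 101=20, 102=16, 103=15, 104=19
Total waiting = 20 + 16 + 15 + 19 = 70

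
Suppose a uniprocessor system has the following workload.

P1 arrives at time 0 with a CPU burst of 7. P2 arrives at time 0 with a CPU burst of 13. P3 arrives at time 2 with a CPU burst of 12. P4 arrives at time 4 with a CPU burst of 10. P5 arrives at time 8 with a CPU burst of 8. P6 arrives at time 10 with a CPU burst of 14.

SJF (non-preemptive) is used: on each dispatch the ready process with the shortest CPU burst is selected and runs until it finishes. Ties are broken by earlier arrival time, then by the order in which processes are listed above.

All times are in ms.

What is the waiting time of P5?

Gantt: | P1 0-7 | P4 7-17 | P5 17-25 | P3 25-37 | P2 37-50 | P6 50-64 |
Completion: P1=7  P2=50  P3=37  P4=17  P5=25  P6=64
Turnaround (C−A): P1=7  P2=50  P3=35  P4=13  P5=17  P6=54
Waiting(P5) = turnaround − burst = 17 − 8 = 9

9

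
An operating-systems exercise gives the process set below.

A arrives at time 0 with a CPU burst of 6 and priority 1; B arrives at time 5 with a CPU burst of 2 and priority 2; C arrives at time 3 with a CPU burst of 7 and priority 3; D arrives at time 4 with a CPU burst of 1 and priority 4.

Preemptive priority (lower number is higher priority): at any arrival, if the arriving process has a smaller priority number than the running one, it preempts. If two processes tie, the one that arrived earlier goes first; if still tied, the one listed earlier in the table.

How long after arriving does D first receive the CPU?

11

Schedule: | A 0-6 | B 6-8 | C 8-15 | D 15-16 |
Completion: A=6  B=8  C=15  D=16
Response(D) = first start − arrival = 15 − 4 = 11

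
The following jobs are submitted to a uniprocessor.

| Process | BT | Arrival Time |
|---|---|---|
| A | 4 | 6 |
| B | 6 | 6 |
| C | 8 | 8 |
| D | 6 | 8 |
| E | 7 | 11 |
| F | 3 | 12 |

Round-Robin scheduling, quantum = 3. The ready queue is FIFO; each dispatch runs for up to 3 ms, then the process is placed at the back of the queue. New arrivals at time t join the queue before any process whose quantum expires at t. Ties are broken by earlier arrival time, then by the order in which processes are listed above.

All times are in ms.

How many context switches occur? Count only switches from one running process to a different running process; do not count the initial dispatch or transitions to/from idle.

12

Timeline: | idle 0-6 | A 6-9 | B 9-12 | C 12-15 | D 15-18 | A 18-19 | E 19-22 | F 22-25 | B 25-28 | C 28-31 | D 31-34 | E 34-37 | C 37-39 | E 39-40 |
Completion: A=19  B=28  C=39  D=34  E=40  F=25
Turnaround (C−A): A=13  B=22  C=31  D=26  E=29  F=13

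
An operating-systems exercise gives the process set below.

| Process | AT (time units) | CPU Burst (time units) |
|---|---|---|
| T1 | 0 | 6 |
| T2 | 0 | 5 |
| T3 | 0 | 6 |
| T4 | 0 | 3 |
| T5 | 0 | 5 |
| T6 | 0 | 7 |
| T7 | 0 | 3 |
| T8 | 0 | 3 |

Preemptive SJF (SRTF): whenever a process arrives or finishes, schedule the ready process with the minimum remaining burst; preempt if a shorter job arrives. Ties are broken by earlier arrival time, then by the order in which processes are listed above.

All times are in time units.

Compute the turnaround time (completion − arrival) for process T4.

3

Gantt: | T4 0-3 | T7 3-6 | T8 6-9 | T2 9-14 | T5 14-19 | T1 19-25 | T3 25-31 | T6 31-38 |
Completion: T1=25  T2=14  T3=31  T4=3  T5=19  T6=38  T7=6  T8=9
Turnaround (C−A): T1=25  T2=14  T3=31  T4=3  T5=19  T6=38  T7=6  T8=9
Turnaround(T4) = completion − arrival = 3 − 0 = 3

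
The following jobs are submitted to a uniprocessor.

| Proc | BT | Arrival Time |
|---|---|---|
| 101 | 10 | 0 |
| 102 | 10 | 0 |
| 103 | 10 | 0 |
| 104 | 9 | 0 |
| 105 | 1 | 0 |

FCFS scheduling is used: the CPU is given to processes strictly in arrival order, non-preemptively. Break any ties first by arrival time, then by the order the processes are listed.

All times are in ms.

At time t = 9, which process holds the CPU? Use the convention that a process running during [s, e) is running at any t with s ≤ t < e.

101

Timeline: | 101 0-10 | 102 10-20 | 103 20-30 | 104 30-39 | 105 39-40 |
Completion: 101=10  102=20  103=30  104=39  105=40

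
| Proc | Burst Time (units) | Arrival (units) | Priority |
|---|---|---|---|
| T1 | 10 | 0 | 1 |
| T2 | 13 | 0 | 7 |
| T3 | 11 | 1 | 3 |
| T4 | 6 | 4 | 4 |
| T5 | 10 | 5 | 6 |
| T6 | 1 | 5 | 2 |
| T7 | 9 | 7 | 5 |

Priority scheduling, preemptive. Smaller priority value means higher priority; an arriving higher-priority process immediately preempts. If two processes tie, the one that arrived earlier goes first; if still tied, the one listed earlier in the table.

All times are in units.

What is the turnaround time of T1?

Timeline: | T1 0-10 | T6 10-11 | T3 11-22 | T4 22-28 | T7 28-37 | T5 37-47 | T2 47-60 |
Completion: T1=10  T2=60  T3=22  T4=28  T5=47  T6=11  T7=37
Turnaround(T1) = completion − arrival = 10 − 0 = 10

10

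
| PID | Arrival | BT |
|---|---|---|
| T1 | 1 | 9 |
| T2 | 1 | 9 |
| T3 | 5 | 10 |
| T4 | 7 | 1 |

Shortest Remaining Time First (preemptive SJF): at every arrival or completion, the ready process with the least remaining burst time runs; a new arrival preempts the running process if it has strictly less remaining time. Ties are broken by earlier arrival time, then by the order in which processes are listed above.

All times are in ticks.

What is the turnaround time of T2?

19

Timeline: | idle 0-1 | T1 1-7 | T4 7-8 | T1 8-11 | T2 11-20 | T3 20-30 |
Completion: T1=11  T2=20  T3=30  T4=8
Turnaround(T2) = completion − arrival = 20 − 1 = 19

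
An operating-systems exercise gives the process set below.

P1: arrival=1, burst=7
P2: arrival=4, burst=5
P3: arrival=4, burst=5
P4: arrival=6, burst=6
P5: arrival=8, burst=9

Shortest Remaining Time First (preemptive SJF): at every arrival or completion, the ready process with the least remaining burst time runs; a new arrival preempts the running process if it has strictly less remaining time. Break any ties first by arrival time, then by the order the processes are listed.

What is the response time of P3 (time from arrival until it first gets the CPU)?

9

Schedule: | idle 0-1 | P1 1-8 | P2 8-13 | P3 13-18 | P4 18-24 | P5 24-33 |
Completion: P1=8  P2=13  P3=18  P4=24  P5=33
Response(P3) = first start − arrival = 13 − 4 = 9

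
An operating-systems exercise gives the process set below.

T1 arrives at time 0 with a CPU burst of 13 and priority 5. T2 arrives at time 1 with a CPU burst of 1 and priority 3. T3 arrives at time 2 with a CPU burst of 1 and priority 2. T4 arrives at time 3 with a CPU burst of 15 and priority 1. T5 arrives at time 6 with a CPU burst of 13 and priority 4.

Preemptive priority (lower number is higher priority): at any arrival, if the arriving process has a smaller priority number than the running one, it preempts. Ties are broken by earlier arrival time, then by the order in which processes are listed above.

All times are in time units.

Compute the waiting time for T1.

Gantt: | T1 0-1 | T2 1-2 | T3 2-3 | T4 3-18 | T5 18-31 | T1 31-43 |
Completion: T1=43  T2=2  T3=3  T4=18  T5=31
Waiting(T1) = turnaround − burst = 43 − 13 = 30

30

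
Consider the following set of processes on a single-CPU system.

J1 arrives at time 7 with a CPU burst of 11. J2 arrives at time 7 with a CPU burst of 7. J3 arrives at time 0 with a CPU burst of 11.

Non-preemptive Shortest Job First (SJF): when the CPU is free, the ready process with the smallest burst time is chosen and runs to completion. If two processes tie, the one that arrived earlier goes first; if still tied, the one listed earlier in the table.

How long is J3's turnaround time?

Timeline: | J3 0-11 | J2 11-18 | J1 18-29 |
Completion: J1=29  J2=18  J3=11
Turnaround(J3) = completion − arrival = 11 − 0 = 11

11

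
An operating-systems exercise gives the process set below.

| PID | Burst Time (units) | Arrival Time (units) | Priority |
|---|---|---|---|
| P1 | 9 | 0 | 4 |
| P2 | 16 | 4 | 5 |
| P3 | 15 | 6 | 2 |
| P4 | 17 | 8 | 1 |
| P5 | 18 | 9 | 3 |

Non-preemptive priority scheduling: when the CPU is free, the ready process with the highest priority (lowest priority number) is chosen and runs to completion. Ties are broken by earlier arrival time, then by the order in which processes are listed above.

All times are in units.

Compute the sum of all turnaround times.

183

Timeline: | P1 0-9 | P4 9-26 | P3 26-41 | P5 41-59 | P2 59-75 |
Completion: P1=9  P2=75  P3=41  P4=26  P5=59
Turnaround (C−A): P1=9  P2=71  P3=35  P4=18  P5=50
Turnaround = completion − arrival: P1=9, P2=71, P3=35, P4=18, P5=50
Total turnaround = 9 + 71 + 35 + 18 + 50 = 183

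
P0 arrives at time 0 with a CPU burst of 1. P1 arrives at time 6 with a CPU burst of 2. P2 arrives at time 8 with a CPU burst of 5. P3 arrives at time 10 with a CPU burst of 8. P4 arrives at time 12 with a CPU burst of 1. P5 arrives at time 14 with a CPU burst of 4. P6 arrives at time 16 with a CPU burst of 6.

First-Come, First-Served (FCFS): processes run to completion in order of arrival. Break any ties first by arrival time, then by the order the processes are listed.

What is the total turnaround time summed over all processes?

Gantt: | P0 0-1 | idle 1-6 | P1 6-8 | P2 8-13 | P3 13-21 | P4 21-22 | P5 22-26 | P6 26-32 |
Completion: P0=1  P1=8  P2=13  P3=21  P4=22  P5=26  P6=32
Turnaround (C−A): P0=1  P1=2  P2=5  P3=11  P4=10  P5=12  P6=16
Turnaround = completion − arrival: P0=1, P1=2, P2=5, P3=11, P4=10, P5=12, P6=16
Total turnaround = 1 + 2 + 5 + 11 + 10 + 12 + 16 = 57

57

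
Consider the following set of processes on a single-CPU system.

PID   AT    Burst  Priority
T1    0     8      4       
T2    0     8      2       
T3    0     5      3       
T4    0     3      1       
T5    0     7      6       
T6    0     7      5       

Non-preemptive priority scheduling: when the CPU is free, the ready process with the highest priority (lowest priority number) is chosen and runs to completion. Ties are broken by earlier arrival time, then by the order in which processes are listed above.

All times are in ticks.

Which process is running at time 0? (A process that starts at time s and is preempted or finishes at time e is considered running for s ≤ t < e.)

T4

Timeline: | T4 0-3 | T2 3-11 | T3 11-16 | T1 16-24 | T6 24-31 | T5 31-38 |
Completion: T1=24  T2=11  T3=16  T4=3  T5=38  T6=31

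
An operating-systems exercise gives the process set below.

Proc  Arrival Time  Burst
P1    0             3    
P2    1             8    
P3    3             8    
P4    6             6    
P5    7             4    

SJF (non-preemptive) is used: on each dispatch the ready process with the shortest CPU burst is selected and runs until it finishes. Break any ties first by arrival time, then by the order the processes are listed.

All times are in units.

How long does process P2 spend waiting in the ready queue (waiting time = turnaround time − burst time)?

Timeline: | P1 0-3 | P2 3-11 | P5 11-15 | P4 15-21 | P3 21-29 |
Completion: P1=3  P2=11  P3=29  P4=21  P5=15
Turnaround (C−A): P1=3  P2=10  P3=26  P4=15  P5=8
Waiting(P2) = turnaround − burst = 10 − 8 = 2

2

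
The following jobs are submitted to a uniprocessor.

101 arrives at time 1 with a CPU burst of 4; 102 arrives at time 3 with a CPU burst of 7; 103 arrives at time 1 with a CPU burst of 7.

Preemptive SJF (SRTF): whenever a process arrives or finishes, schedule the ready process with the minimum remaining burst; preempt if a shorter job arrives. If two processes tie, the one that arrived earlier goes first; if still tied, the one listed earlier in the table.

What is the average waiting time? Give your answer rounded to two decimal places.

Gantt: | idle 0-1 | 101 1-5 | 103 5-12 | 102 12-19 |
Completion: 101=5  102=19  103=12
Waiting times: 101=0, 102=9, 103=4
Average waiting = (0+9+4) / 3 = 13/3 = 4.33

4.33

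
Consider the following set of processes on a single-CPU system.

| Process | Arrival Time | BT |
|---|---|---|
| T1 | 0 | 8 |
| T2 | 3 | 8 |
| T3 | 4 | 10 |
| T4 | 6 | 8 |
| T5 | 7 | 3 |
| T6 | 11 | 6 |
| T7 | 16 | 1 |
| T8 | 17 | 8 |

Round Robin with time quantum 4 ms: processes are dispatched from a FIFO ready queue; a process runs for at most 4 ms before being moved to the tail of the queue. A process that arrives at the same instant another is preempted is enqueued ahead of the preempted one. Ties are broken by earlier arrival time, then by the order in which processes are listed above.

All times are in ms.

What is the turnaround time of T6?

35

Gantt: | T1 0-4 | T2 4-8 | T3 8-12 | T1 12-16 | T4 16-20 | T5 20-23 | T2 23-27 | T6 27-31 | T3 31-35 | T7 35-36 | T8 36-40 | T4 40-44 | T6 44-46 | T3 46-48 | T8 48-52 |
Completion: T1=16  T2=27  T3=48  T4=44  T5=23  T6=46  T7=36  T8=52
Turnaround(T6) = completion − arrival = 46 − 11 = 35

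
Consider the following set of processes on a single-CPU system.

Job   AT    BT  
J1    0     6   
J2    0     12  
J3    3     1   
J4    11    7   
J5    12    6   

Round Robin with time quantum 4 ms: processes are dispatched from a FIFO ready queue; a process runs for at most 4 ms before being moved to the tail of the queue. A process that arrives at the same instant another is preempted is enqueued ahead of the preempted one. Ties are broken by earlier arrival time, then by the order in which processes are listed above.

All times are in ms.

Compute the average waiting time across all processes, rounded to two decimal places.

Schedule: | J1 0-4 | J2 4-8 | J3 8-9 | J1 9-11 | J2 11-15 | J4 15-19 | J5 19-23 | J2 23-27 | J4 27-30 | J5 30-32 |
Completion: J1=11  J2=27  J3=9  J4=30  J5=32
Turnaround (C−A): J1=11  J2=27  J3=6  J4=19  J5=20
Waiting times: J1=5, J2=15, J3=5, J4=12, J5=14
Average waiting = (5+15+5+12+14) / 5 = 51/5 = 10.20

10.20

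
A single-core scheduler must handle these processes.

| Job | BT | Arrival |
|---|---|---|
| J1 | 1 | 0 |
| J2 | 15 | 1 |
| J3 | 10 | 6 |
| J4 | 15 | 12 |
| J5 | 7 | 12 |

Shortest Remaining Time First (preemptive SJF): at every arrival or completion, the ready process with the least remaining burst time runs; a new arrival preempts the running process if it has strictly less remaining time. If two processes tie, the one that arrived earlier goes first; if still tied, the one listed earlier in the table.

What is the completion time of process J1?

1

Schedule: | J1 0-1 | J2 1-16 | J5 16-23 | J3 23-33 | J4 33-48 |
Completion: J1=1  J2=16  J3=33  J4=48  J5=23
Turnaround (C−A): J1=1  J2=15  J3=27  J4=36  J5=11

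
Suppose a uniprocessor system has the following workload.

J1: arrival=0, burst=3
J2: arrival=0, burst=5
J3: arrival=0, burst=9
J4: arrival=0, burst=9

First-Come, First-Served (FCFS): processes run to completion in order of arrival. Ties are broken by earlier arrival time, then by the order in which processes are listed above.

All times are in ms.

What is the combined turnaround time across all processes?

54

Gantt: | J1 0-3 | J2 3-8 | J3 8-17 | J4 17-26 |
Completion: J1=3  J2=8  J3=17  J4=26
Turnaround (C−A): J1=3  J2=8  J3=17  J4=26
Turnaround = completion − arrival: J1=3, J2=8, J3=17, J4=26
Total turnaround = 3 + 8 + 17 + 26 = 54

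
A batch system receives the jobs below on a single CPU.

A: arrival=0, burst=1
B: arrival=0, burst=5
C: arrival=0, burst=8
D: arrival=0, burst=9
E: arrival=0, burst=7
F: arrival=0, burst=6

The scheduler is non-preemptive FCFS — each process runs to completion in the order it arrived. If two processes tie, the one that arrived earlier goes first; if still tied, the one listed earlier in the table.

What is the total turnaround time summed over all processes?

110

Timeline: | A 0-1 | B 1-6 | C 6-14 | D 14-23 | E 23-30 | F 30-36 |
Completion: A=1  B=6  C=14  D=23  E=30  F=36
Turnaround = completion − arrival: A=1, B=6, C=14, D=23, E=30, F=36
Total turnaround = 1 + 6 + 14 + 23 + 30 + 36 = 110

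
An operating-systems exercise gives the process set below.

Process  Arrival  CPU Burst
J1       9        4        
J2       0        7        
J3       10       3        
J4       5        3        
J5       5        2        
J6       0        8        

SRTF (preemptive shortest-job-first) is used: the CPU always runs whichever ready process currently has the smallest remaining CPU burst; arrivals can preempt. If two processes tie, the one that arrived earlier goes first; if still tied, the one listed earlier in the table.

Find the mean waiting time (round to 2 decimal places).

Gantt: | J2 0-7 | J5 7-9 | J4 9-12 | J3 12-15 | J1 15-19 | J6 19-27 |
Completion: J1=19  J2=7  J3=15  J4=12  J5=9  J6=27
Waiting times: J1=6, J2=0, J3=2, J4=4, J5=2, J6=19
Average waiting = (6+0+2+4+2+19) / 6 = 33/6 = 5.50

5.50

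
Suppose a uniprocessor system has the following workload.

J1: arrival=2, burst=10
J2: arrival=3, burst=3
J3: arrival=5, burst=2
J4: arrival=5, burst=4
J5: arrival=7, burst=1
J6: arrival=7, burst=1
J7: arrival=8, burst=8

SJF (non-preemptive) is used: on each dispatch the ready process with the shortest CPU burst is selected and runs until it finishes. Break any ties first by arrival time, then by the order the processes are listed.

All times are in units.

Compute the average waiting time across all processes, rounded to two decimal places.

8.86

Timeline: | idle 0-2 | J1 2-12 | J5 12-13 | J6 13-14 | J3 14-16 | J2 16-19 | J4 19-23 | J7 23-31 |
Completion: J1=12  J2=19  J3=16  J4=23  J5=13  J6=14  J7=31
Waiting times: J1=0, J2=13, J3=9, J4=14, J5=5, J6=6, J7=15
Average waiting = (0+13+9+14+5+6+15) / 7 = 62/7 = 8.86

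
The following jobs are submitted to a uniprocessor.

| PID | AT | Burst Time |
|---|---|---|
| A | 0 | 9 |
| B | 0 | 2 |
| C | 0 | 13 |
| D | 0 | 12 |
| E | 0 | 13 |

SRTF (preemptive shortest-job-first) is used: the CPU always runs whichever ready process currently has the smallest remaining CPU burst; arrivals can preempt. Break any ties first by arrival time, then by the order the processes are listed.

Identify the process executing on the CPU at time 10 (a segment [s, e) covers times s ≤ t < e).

Gantt: | B 0-2 | A 2-11 | D 11-23 | C 23-36 | E 36-49 |
Completion: A=11  B=2  C=36  D=23  E=49
Turnaround (C−A): A=11  B=2  C=36  D=23  E=49

A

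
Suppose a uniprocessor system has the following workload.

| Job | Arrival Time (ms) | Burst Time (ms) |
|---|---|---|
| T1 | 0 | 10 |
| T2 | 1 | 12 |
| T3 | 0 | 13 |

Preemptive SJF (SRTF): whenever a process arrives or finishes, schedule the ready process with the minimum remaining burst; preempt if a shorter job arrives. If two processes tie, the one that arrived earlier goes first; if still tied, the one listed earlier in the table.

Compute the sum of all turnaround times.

66

Timeline: | T1 0-10 | T2 10-22 | T3 22-35 |
Completion: T1=10  T2=22  T3=35
Turnaround (C−A): T1=10  T2=21  T3=35
Turnaround = completion − arrival: T1=10, T2=21, T3=35
Total turnaround = 10 + 21 + 35 = 66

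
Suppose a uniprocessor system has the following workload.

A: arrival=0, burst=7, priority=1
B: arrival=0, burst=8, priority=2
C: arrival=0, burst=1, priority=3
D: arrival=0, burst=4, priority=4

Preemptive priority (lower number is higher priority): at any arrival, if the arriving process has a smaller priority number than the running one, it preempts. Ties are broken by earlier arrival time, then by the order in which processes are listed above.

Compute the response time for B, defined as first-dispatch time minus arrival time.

7

Timeline: | A 0-7 | B 7-15 | C 15-16 | D 16-20 |
Completion: A=7  B=15  C=16  D=20
Response(B) = first start − arrival = 7 − 0 = 7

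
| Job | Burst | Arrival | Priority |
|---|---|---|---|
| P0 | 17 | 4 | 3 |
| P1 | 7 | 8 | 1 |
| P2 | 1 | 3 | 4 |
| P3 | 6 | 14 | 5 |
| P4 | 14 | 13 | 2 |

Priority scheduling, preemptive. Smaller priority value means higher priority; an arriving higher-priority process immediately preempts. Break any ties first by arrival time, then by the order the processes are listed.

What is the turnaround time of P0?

38

Gantt: | idle 0-3 | P2 3-4 | P0 4-8 | P1 8-15 | P4 15-29 | P0 29-42 | P3 42-48 |
Completion: P0=42  P1=15  P2=4  P3=48  P4=29
Turnaround(P0) = completion − arrival = 42 − 4 = 38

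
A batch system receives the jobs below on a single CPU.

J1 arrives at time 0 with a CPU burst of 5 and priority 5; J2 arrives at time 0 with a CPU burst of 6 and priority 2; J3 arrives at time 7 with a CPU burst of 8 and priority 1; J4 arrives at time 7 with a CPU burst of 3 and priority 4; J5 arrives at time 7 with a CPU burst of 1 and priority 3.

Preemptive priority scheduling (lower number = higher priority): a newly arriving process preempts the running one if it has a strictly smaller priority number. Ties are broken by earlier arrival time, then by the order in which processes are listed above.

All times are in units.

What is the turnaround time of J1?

Gantt: | J2 0-6 | J1 6-7 | J3 7-15 | J5 15-16 | J4 16-19 | J1 19-23 |
Completion: J1=23  J2=6  J3=15  J4=19  J5=16
Turnaround (C−A): J1=23  J2=6  J3=8  J4=12  J5=9
Turnaround(J1) = completion − arrival = 23 − 0 = 23

23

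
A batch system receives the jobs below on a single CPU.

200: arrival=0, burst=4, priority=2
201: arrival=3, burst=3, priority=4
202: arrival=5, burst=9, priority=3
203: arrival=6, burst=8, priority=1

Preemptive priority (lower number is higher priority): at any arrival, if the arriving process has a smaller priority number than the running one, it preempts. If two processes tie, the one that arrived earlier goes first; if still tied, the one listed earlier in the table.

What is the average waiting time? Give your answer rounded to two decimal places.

Gantt: | 200 0-4 | 201 4-5 | 202 5-6 | 203 6-14 | 202 14-22 | 201 22-24 |
Completion: 200=4  201=24  202=22  203=14
Turnaround (C−A): 200=4  201=21  202=17  203=8
Waiting times: 200=0, 201=18, 202=8, 203=0
Average waiting = (0+18+8+0) / 4 = 26/4 = 6.50

6.50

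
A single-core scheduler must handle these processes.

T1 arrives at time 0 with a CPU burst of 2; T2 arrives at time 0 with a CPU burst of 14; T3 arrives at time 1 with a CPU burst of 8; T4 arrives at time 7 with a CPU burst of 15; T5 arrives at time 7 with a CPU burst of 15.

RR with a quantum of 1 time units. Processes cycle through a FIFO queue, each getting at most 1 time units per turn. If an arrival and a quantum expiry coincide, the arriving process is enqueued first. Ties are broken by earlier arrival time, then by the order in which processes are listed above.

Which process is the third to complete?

Schedule: | T1 0-1 | T2 1-2 | T3 2-3 | T1 3-4 | T2 4-5 | T3 5-6 | T2 6-7 | T3 7-8 | T4 8-9 | T5 9-10 | T2 10-11 | T3 11-12 | T4 12-13 | T5 13-14 | T2 14-15 | T3 15-16 | T4 16-17 | T5 17-18 | T2 18-19 | T3 19-20 | T4 20-21 | T5 21-22 | T2 22-23 | T3 23-24 | T4 24-25 | T5 25-26 | T2 26-27 | T3 27-28 | T4 28-29 | T5 29-30 | T2 30-31 | T4 31-32 | T5 32-33 | T2 33-34 | T4 34-35 | T5 35-36 | T2 36-37 | T4 37-38 | T5 38-39 | T2 39-40 | T4 40-41 | T5 41-42 | T2 42-43 | T4 43-44 | T5 44-45 | T2 45-46 | T4 46-47 | T5 47-48 | T4 48-49 | T5 49-50 | T4 50-51 | T5 51-52 | T4 52-53 | T5 53-54 |
Completion: T1=4  T2=46  T3=28  T4=53  T5=54
Turnaround (C−A): T1=4  T2=46  T3=27  T4=46  T5=47
Finish order: T1 → T3 → T2 → T4 → T5

T2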